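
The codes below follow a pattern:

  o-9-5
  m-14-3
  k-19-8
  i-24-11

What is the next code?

Letter: letters move back 2 places in the alphabet; o, m, k, i → g.
Second component: +5 each step; 9, 14, 19, 24 → 29.
Third component goes 5, 3, 8, 11 → 19 (each term is the sum of the two before it).
Putting it together: g-29-19.

g-29-19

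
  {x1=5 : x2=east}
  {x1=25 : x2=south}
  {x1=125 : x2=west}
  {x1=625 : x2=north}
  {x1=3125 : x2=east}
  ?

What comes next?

X1 goes 5, 25, 125, 625, 3125 → 15625 (×5 each step).
X2: repeats east → south → west → north; east, south, west, north, east → south.
Putting it together: {x1=15625 : x2=south}.

{x1=15625 : x2=south}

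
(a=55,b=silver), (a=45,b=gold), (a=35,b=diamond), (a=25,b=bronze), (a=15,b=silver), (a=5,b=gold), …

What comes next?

(a=-5,b=diamond)

A: 55, 45, 35, 25, 15, 5 → -5 (−10 each step).
B: repeats silver → gold → diamond → bronze, so silver, gold, diamond, bronze, silver, gold → diamond.
Putting it together: (a=-5,b=diamond).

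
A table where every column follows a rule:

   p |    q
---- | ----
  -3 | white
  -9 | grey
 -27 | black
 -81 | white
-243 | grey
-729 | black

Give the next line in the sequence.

-2187  white

Column p goes -3, -9, -27, -81, -243, -729 → -2187 (×3 each step).
Column q: white, grey, black, white, grey, black → white (repeats white → grey → black).
Putting it together: -2187  white.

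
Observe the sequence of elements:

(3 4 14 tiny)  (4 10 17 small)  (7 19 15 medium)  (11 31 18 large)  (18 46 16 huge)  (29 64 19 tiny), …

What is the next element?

First part: 3, 4, 7, 11, 18, 29 → 47 (each term is the sum of the two before it).
Second part: differences are 6, 9, 12, … (increasing by 3 each time), so 4, 10, 19, 31, 46, 64 → 85.
Third part goes 14, 17, 15, 18, 16, 19 → 17 (alternating steps +3, −2, +3, −2, …).
For the size, repeats tiny → small → medium → large → huge: tiny, small, medium, large, huge, tiny → small.
Putting it together: (47 85 17 small).

(47 85 17 small)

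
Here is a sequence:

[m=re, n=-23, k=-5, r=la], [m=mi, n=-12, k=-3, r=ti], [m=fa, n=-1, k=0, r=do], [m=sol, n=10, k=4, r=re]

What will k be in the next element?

K goes -5, -3, 0, 4 → 9 (differences are 2, 3, 4, … (increasing by 1 each time)).

9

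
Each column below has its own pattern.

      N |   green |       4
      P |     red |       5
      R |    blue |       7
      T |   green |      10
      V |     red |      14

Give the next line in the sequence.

X  blue  19

Letter goes N, P, R, T, V → X (letters move forward 2 places in the alphabet).
Colour: repeats green → red → blue; green, red, blue, green, red → blue.
Third component: 4, 5, 7, 10, 14 → 19 (differences are 1, 2, 3, … (increasing by 1 each time)).
So the next line is X  blue  19.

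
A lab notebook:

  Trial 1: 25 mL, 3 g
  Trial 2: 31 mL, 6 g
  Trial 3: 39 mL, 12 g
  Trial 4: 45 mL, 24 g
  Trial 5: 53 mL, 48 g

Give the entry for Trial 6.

ML: alternating steps +6, +8, +6, +8, …, so 25, 31, 39, 45, 53 → 59.
G goes 3, 6, 12, 24, 48 → 96 (×2 each step).
So the next row is 59 mL, 96 g.

59 mL, 96 g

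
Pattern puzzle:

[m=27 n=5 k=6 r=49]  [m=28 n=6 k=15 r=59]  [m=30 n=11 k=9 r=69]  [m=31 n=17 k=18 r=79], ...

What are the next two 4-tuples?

M: alternating steps +1, +2, +1, +2, …; 27, 28, 30, 31 → 33 → 34.
For the n, each term is the sum of the two before it: 5, 6, 11, 17 → 28 → 45.
K: alternating steps +9, −6, +9, −6, …; 6, 15, 9, 18 → 12 → 21.
For the r, +10 each step: 49, 59, 69, 79 → 89 → 99.
So the next two 4-tuples are [m=33 n=28 k=12 r=89] and [m=34 n=45 k=21 r=99].

[m=33 n=28 k=12 r=89], [m=34 n=45 k=21 r=99]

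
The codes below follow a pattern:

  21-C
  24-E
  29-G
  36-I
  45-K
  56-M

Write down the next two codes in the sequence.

69-O, 84-Q

First component: 21, 24, 29, 36, 45, 56 → 69 → 84 (differences are 3, 5, 7, … (increasing by 2 each time)).
Letter: letters move forward 2 places in the alphabet, so C, E, G, I, K, M → O → Q.
So the next two codes are 69-O and 84-Q.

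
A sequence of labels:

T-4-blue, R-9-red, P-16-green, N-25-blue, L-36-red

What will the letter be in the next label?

J

Letter: letters move back 2 places in the alphabet, so T, R, P, N, L → J.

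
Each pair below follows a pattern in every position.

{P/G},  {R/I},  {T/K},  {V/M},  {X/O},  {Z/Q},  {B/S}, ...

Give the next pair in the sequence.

{D/U}

First letter — letters move forward 2 places in the alphabet, wrapping Z→A: P, R, T, V, X, Z, B → D.
Second letter: letters move forward 2 places in the alphabet, so G, I, K, M, O, Q, S → U.
So the next pair is {D/U}.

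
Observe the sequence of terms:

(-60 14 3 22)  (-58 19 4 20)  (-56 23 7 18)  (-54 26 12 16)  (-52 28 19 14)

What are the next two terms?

First slot goes -60, -58, -56, -54, -52 → -50 → -48 (+2 each step).
For the second slot, differences are 5, 4, 3, … (decreasing by 1 each time): 14, 19, 23, 26, 28 → 29 → 29.
Third slot: differences are 1, 3, 5, … (increasing by 2 each time), so 3, 4, 7, 12, 19 → 28 → 39.
For the fourth slot, together with the first slot always sums to -38: 22, 20, 18, 16, 14 → 12 → 10.
Putting the parts together: (-50 29 28 12) and then (-48 29 39 10).

(-50 29 28 12), (-48 29 39 10)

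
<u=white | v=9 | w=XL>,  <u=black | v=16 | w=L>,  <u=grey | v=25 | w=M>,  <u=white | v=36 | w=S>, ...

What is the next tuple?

<u=black | v=49 | w=XS>

U — repeats white → black → grey: white, black, grey, white → black.
V goes 9, 16, 25, 36 → 49 (perfect squares: 3², 4², 5², …).
For the w, runs backward through clothing sizes XS→XL: XL, L, M, S → XS.
So the next tuple is <u=black | v=49 | w=XS>.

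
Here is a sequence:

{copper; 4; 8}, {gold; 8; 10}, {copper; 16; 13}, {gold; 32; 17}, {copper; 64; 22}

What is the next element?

{gold; 128; 28}

Metal: alternates copper ↔ gold, so copper, gold, copper, gold, copper → gold.
Second component: 4, 8, 16, 32, 64 → 128 (×2 each step).
Third component — differences are 2, 3, 4, … (increasing by 1 each time): 8, 10, 13, 17, 22 → 28.
Combining the parts gives {gold; 128; 28}.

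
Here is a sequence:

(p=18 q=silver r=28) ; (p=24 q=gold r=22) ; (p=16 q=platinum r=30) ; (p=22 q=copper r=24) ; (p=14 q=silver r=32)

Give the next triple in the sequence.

(p=20 q=gold r=26)

P: alternating steps +6, −8, +6, −8, …; 18, 24, 16, 22, 14 → 20.
Q goes silver, gold, platinum, copper, silver → gold (repeats silver → gold → platinum → copper).
R: together with the p always sums to 46, so 28, 22, 30, 24, 32 → 26.
Combining the parts gives (p=20 q=gold r=26).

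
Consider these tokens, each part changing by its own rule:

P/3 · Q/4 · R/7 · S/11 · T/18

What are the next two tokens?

U/29 then V/47

Letter: letters move forward 1 place in the alphabet; P, Q, R, S, T → U → V.
Second component: each term is the sum of the two before it; 3, 4, 7, 11, 18 → 29 → 47.
Putting the parts together: U/29 and then V/47.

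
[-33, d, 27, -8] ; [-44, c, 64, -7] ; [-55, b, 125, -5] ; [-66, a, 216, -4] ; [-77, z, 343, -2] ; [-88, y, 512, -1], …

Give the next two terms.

[-99, x, 729, 1], [-110, w, 1000, 2]

First part: −11 each step, so -33, -44, -55, -66, -77, -88 → -99 → -110.
Letter goes d, c, b, a, z, y → x → w (letters move back 1 place in the alphabet, wrapping A→Z).
Third part — perfect cubes: 3³, 4³, 5³, …: 27, 64, 125, 216, 343, 512 → 729 → 1000.
Fourth part: alternating steps +1, +2, +1, +2, …; -8, -7, -5, -4, -2, -1 → 1 → 2.
Putting the parts together: [-99, x, 729, 1] and then [-110, w, 1000, 2].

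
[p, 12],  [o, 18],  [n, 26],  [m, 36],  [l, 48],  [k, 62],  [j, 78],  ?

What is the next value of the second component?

Letter — letters move back 1 place in the alphabet: p, o, n, m, l, k, j → i.
For the second component, differences are 6, 8, 10, … (increasing by 2 each time): 12, 18, 26, 36, 48, 62, 78 → 96.

96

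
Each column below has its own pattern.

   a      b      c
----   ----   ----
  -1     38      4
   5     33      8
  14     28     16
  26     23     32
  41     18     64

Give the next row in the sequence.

59  13  128

Column a: -1, 5, 14, 26, 41 → 59 (differences are 6, 9, 12, … (increasing by 3 each time)).
Column b: 38, 33, 28, 23, 18 → 13 (−5 each step).
Column c: 4, 8, 16, 32, 64 → 128 (×2 each step).
Putting it together: 59  13  128.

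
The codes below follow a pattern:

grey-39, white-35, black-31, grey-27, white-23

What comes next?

Shade: repeats grey → white → black, so grey, white, black, grey, white → black.
Second component — −4 each step: 39, 35, 31, 27, 23 → 19.
Combining the parts gives black-19.

black-19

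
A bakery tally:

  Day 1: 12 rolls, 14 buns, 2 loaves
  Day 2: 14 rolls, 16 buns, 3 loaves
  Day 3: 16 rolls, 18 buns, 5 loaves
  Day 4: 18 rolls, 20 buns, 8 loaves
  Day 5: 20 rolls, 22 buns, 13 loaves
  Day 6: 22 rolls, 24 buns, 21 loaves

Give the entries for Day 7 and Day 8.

Rolls: 12, 14, 16, 18, 20, 22 → 24 → 26 (+2 each step).
Buns: +2 each step, so 14, 16, 18, 20, 22, 24 → 26 → 28.
Loaves: 2, 3, 5, 8, 13, 21 → 34 → 55 (each term is the sum of the two before it).
So the next two records are 24 rolls, 26 buns, 34 loaves and 26 rolls, 28 buns, 55 loaves.

24 rolls, 26 buns, 34 loaves; 26 rolls, 28 buns, 55 loaves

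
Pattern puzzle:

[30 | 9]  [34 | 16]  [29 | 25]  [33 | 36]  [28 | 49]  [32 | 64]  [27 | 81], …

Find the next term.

[31 | 100]

First entry — alternating steps +4, −5, +4, −5, …: 30, 34, 29, 33, 28, 32, 27 → 31.
For the second entry, perfect squares: 3², 4², 5², …: 9, 16, 25, 36, 49, 64, 81 → 100.
Putting it together: [31 | 100].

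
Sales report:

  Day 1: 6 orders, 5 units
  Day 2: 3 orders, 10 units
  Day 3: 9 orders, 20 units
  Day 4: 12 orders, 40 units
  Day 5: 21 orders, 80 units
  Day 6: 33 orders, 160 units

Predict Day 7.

54 orders, 320 units

Orders: each term is the sum of the two before it; 6, 3, 9, 12, 21, 33 → 54.
Units: ×2 each step, so 5, 10, 20, 40, 80, 160 → 320.
Combining the parts gives 54 orders, 320 units.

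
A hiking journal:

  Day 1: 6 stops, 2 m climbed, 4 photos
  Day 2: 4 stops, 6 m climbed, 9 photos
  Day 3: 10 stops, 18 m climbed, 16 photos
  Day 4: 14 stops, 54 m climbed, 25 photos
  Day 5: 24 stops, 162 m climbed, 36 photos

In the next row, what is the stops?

38

Stops: each term is the sum of the two before it, so 6, 4, 10, 14, 24 → 38.
M climbed goes 2, 6, 18, 54, 162 → 486 (×3 each step).
For the photos, perfect squares: 2², 3², 4², …: 4, 9, 16, 25, 36 → 49.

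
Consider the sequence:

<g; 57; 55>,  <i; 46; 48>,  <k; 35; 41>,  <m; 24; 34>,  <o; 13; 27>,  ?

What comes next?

<q; 2; 20>

Letter: g, i, k, m, o → q (letters move forward 2 places in the alphabet).
Second component goes 57, 46, 35, 24, 13 → 2 (−11 each step).
Third component — −7 each step: 55, 48, 41, 34, 27 → 20.
Putting it together: <q; 2; 20>.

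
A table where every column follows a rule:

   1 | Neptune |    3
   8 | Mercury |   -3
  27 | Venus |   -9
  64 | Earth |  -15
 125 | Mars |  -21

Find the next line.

First component: 1, 8, 27, 64, 125 → 216 (perfect cubes: 1³, 2³, 3³, …).
Planet — runs through the planets Mercury→Neptune: Neptune, Mercury, Venus, Earth, Mars → Jupiter.
Third component: −6 each step; 3, -3, -9, -15, -21 → -27.
Putting it together: 216  Jupiter  -27.

216  Jupiter  -27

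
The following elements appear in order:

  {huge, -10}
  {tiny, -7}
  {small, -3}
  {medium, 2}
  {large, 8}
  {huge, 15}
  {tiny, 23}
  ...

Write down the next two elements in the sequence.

Size goes huge, tiny, small, medium, large, huge, tiny → small → medium (repeats huge → tiny → small → medium → large).
Second slot: differences are 3, 4, 5, … (increasing by 1 each time); -10, -7, -3, 2, 8, 15, 23 → 32 → 42.
So the next two elements are {small, 32} and {medium, 42}.

{small, 32}, {medium, 42}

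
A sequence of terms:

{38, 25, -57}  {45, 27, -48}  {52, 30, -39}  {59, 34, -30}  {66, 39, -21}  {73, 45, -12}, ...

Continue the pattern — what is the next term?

First entry: +7 each step, so 38, 45, 52, 59, 66, 73 → 80.
For the second entry, differences are 2, 3, 4, … (increasing by 1 each time): 25, 27, 30, 34, 39, 45 → 52.
Third entry: +9 each step, so -57, -48, -39, -30, -21, -12 → -3.
Combining the parts gives {80, 52, -3}.

{80, 52, -3}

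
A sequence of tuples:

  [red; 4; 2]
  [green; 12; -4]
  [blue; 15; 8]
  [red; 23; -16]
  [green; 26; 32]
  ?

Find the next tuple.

Colour — repeats red → green → blue: red, green, blue, red, green → blue.
Second coordinate: alternating steps +8, +3, +8, +3, …, so 4, 12, 15, 23, 26 → 34.
For the third coordinate, ×(-2) each step: 2, -4, 8, -16, 32 → -64.
Combining the parts gives [blue; 34; -64].

[blue; 34; -64]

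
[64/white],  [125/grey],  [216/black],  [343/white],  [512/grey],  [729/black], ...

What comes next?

[1000/white]

For the first part, perfect cubes: 4³, 5³, 6³, …: 64, 125, 216, 343, 512, 729 → 1000.
Shade — repeats white → grey → black: white, grey, black, white, grey, black → white.
Combining the parts gives [1000/white].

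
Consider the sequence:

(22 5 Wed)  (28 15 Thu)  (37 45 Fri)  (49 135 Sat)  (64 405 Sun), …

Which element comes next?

First slot: differences are 6, 9, 12, … (increasing by 3 each time), so 22, 28, 37, 49, 64 → 82.
For the second slot, ×3 each step: 5, 15, 45, 135, 405 → 1215.
Day goes Wed, Thu, Fri, Sat, Sun → Mon (runs through the weekdays Mon→Sun).
Putting it together: (82 1215 Mon).

(82 1215 Mon)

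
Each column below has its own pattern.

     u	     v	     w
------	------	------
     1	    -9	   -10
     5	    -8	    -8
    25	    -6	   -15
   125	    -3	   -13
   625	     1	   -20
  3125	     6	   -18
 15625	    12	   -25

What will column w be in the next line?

Column w — alternating steps +2, −7, +2, −7, …: -10, -8, -15, -13, -20, -18, -25 → -23.

-23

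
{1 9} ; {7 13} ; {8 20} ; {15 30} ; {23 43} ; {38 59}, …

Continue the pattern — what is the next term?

First value — each term is the sum of the two before it: 1, 7, 8, 15, 23, 38 → 61.
Second value goes 9, 13, 20, 30, 43, 59 → 78 (differences are 4, 7, 10, … (increasing by 3 each time)).
Putting it together: {61 78}.

{61 78}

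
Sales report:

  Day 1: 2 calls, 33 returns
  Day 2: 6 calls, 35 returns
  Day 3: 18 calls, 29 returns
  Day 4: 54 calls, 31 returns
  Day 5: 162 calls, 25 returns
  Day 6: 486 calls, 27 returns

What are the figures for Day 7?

1458 calls, 21 returns

Calls: 2, 6, 18, 54, 162, 486 → 1458 (×3 each step).
Returns: alternating steps +2, −6, +2, −6, …, so 33, 35, 29, 31, 25, 27 → 21.
Putting it together: 1458 calls, 21 returns.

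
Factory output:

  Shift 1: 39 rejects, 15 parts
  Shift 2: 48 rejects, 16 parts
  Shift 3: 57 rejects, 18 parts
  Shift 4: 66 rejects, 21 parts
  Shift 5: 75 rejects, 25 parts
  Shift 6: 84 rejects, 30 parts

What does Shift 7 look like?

93 rejects, 36 parts

Rejects — +9 each step: 39, 48, 57, 66, 75, 84 → 93.
Parts: 15, 16, 18, 21, 25, 30 → 36 (differences are 1, 2, 3, … (increasing by 1 each time)).
Combining the parts gives 93 rejects, 36 parts.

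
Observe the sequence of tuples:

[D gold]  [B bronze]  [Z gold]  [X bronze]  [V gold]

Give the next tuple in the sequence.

Letter: letters move back 2 places in the alphabet, wrapping A→Z, so D, B, Z, X, V → T.
Rank goes gold, bronze, gold, bronze, gold → bronze (alternates gold ↔ bronze).
Combining the parts gives [T bronze].

[T bronze]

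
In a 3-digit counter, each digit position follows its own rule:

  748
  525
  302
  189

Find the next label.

First digit: −2 each step, mod 10, so 7, 5, 3, 1 → 9.
Second digit: 4, 2, 0, 8 → 6 (−2 each step, mod 10).
Third digit: −3 each step, mod 10; 8, 5, 2, 9 → 6.
Combining the parts gives 966.

966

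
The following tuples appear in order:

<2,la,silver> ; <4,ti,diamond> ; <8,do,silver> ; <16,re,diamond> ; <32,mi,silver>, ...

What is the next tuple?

First coordinate goes 2, 4, 8, 16, 32 → 64 (×2 each step).
Note goes la, ti, do, re, mi → fa (runs through the solfège scale do→ti).
Rank: alternates silver ↔ diamond, so silver, diamond, silver, diamond, silver → diamond.
Combining the parts gives <64,fa,diamond>.

<64,fa,diamond>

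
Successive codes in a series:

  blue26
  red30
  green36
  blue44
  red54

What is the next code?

For the colour, repeats blue → red → green: blue, red, green, blue, red → green.
Second component: 26, 30, 36, 44, 54 → 66 (differences are 4, 6, 8, … (increasing by 2 each time)).
So the next code is green66.

green66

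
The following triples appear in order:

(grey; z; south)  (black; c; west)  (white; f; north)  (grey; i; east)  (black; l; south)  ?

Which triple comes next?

(white; o; west)

Shade goes grey, black, white, grey, black → white (repeats grey → black → white).
Letter: letters move forward 3 places in the alphabet, wrapping Z→A, so z, c, f, i, l → o.
Direction: repeats south → west → north → east; south, west, north, east, south → west.
Combining the parts gives (white; o; west).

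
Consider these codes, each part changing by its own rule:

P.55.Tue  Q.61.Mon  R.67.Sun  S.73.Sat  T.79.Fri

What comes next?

Letter: letters move forward 1 place in the alphabet; P, Q, R, S, T → U.
Second component goes 55, 61, 67, 73, 79 → 85 (+6 each step).
Day: Tue, Mon, Sun, Sat, Fri → Thu (runs backward through the weekdays Mon→Sun).
Combining the parts gives U.85.Thu.

U.85.Thu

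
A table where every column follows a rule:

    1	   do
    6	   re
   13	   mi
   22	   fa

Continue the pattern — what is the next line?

33  sol

For the first component, differences are 5, 7, 9, … (increasing by 2 each time): 1, 6, 13, 22 → 33.
Note: runs through the solfège scale do→ti, so do, re, mi, fa → sol.
Putting it together: 33  sol.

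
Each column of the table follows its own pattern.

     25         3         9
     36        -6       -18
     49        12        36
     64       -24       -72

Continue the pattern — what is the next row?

81  48  144

First component goes 25, 36, 49, 64 → 81 (perfect squares: 5², 6², 7², …).
Second component — ×(-2) each step: 3, -6, 12, -24 → 48.
Third component goes 9, -18, 36, -72 → 144 (always 3 × the second component).
Putting it together: 81  48  144.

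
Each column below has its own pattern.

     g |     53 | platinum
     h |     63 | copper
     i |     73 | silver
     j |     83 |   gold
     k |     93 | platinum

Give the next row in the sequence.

Letter: letters move forward 1 place in the alphabet; g, h, i, j, k → l.
For the second component, +10 each step: 53, 63, 73, 83, 93 → 103.
Metal goes platinum, copper, silver, gold, platinum → copper (repeats platinum → copper → silver → gold).
Putting it together: l  103  copper.

l  103  copper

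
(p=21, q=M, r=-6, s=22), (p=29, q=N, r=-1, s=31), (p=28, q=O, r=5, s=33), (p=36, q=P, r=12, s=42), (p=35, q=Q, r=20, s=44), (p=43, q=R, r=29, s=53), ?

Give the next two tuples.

P: 21, 29, 28, 36, 35, 43 → 42 → 50 (alternating steps +8, −1, +8, −1, …).
Q: letters move forward 1 place in the alphabet; M, N, O, P, Q, R → S → T.
For the r, differences are 5, 6, 7, … (increasing by 1 each time): -6, -1, 5, 12, 20, 29 → 39 → 50.
S: alternating steps +9, +2, +9, +2, …, so 22, 31, 33, 42, 44, 53 → 55 → 64.
Putting the parts together: (p=42, q=S, r=39, s=55) and then (p=50, q=T, r=50, s=64).

(p=42, q=S, r=39, s=55), (p=50, q=T, r=50, s=64)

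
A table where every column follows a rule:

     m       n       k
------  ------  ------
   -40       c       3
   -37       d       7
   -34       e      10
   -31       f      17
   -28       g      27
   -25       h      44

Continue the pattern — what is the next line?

-22  i  71

Column m: +3 each step; -40, -37, -34, -31, -28, -25 → -22.
Column n — letters move forward 1 place in the alphabet: c, d, e, f, g, h → i.
Column k — each term is the sum of the two before it: 3, 7, 10, 17, 27, 44 → 71.
Combining the parts gives -22  i  71.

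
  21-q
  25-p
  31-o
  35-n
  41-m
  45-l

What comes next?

51-k

For the first component, alternating steps +4, +6, +4, +6, …: 21, 25, 31, 35, 41, 45 → 51.
Letter — letters move back 1 place in the alphabet: q, p, o, n, m, l → k.
So the next code is 51-k.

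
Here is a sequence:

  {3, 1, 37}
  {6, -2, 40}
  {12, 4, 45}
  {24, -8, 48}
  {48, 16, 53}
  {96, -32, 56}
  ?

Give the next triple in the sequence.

{192, 64, 61}

First value goes 3, 6, 12, 24, 48, 96 → 192 (×2 each step).
For the second value, ×(-2) each step: 1, -2, 4, -8, 16, -32 → 64.
For the third value, alternating steps +3, +5, +3, +5, …: 37, 40, 45, 48, 53, 56 → 61.
Combining the parts gives {192, 64, 61}.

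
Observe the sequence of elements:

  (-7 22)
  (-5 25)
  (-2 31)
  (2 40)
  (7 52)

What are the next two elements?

For the first slot, differences are 2, 3, 4, … (increasing by 1 each time): -7, -5, -2, 2, 7 → 13 → 20.
Second slot: differences are 3, 6, 9, … (increasing by 3 each time); 22, 25, 31, 40, 52 → 67 → 85.
So the next two elements are (13 67) and (20 85).

(13 67), (20 85)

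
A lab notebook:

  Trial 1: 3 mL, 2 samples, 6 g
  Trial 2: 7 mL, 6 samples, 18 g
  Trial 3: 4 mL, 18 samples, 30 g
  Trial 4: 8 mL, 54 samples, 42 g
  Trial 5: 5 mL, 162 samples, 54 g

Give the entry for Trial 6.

9 mL, 486 samples, 66 g

For the mL, alternating steps +4, −3, +4, −3, …: 3, 7, 4, 8, 5 → 9.
For the samples, ×3 each step: 2, 6, 18, 54, 162 → 486.
G — +12 each step: 6, 18, 30, 42, 54 → 66.
So the next record is 9 mL, 486 samples, 66 g.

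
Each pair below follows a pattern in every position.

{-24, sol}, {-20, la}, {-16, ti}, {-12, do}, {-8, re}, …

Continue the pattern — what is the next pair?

For the first component, +4 each step: -24, -20, -16, -12, -8 → -4.
Note: runs through the solfège scale do→ti; sol, la, ti, do, re → mi.
Combining the parts gives {-4, mi}.

{-4, mi}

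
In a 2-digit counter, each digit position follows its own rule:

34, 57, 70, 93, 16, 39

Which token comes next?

First digit goes 3, 5, 7, 9, 1, 3 → 5 (+2 each step, mod 10).
Second digit: +3 each step, mod 10; 4, 7, 0, 3, 6, 9 → 2.
Combining the parts gives 52.

52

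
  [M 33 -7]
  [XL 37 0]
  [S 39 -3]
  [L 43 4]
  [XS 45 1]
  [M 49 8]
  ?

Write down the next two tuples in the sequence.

For the size, repeats M → XL → S → L → XS: M, XL, S, L, XS, M → XL → S.
Second value goes 33, 37, 39, 43, 45, 49 → 51 → 55 (alternating steps +4, +2, +4, +2, …).
Third value: alternating steps +7, −3, +7, −3, …; -7, 0, -3, 4, 1, 8 → 5 → 12.
So the next two tuples are [XL 51 5] and [S 55 12].

[XL 51 5], [S 55 12]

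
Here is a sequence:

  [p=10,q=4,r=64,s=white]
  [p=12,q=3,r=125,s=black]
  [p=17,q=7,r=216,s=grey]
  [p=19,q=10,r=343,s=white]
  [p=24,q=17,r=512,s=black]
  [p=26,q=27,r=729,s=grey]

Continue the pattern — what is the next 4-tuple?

P: alternating steps +2, +5, +2, +5, …; 10, 12, 17, 19, 24, 26 → 31.
Q: 4, 3, 7, 10, 17, 27 → 44 (each term is the sum of the two before it).
R: perfect cubes: 4³, 5³, 6³, …, so 64, 125, 216, 343, 512, 729 → 1000.
S: white, black, grey, white, black, grey → white (repeats white → black → grey).
So the next 4-tuple is [p=31,q=44,r=1000,s=white].

[p=31,q=44,r=1000,s=white]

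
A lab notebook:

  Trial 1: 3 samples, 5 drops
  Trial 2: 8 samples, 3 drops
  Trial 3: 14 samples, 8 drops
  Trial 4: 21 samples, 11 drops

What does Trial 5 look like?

29 samples, 19 drops

Samples: 3, 8, 14, 21 → 29 (differences are 5, 6, 7, … (increasing by 1 each time)).
For the drops, each term is the sum of the two before it: 5, 3, 8, 11 → 19.
Combining the parts gives 29 samples, 19 drops.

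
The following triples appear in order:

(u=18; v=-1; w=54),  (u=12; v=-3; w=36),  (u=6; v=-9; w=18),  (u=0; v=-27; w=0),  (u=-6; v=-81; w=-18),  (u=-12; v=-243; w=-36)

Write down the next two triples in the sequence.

(u=-18; v=-729; w=-54), (u=-24; v=-2187; w=-72)

U — −6 each step: 18, 12, 6, 0, -6, -12 → -18 → -24.
V: -1, -3, -9, -27, -81, -243 → -729 → -2187 (×3 each step).
W: always 3 × the u, so 54, 36, 18, 0, -18, -36 → -54 → -72.
Putting the parts together: (u=-18; v=-729; w=-54) and then (u=-24; v=-2187; w=-72).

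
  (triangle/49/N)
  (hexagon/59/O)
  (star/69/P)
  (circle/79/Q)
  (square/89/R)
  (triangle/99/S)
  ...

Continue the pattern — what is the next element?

Shape: repeats triangle → hexagon → star → circle → square, so triangle, hexagon, star, circle, square, triangle → hexagon.
Second component goes 49, 59, 69, 79, 89, 99 → 109 (+10 each step).
Letter goes N, O, P, Q, R, S → T (letters move forward 1 place in the alphabet).
Putting it together: (hexagon/109/T).

(hexagon/109/T)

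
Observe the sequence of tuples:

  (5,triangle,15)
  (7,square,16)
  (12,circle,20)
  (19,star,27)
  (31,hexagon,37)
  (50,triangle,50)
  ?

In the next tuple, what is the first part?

81

First part: each term is the sum of the two before it; 5, 7, 12, 19, 31, 50 → 81.
Shape: repeats triangle → square → circle → star → hexagon; triangle, square, circle, star, hexagon, triangle → square.
Third part: differences are 1, 4, 7, … (increasing by 3 each time), so 15, 16, 20, 27, 37, 50 → 66.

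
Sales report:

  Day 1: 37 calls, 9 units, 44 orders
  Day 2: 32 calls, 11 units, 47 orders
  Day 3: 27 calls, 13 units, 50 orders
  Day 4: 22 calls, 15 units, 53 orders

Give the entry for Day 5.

17 calls, 17 units, 56 orders

For the calls, −5 each step: 37, 32, 27, 22 → 17.
For the units, +2 each step: 9, 11, 13, 15 → 17.
Orders: +3 each step; 44, 47, 50, 53 → 56.
Combining the parts gives 17 calls, 17 units, 56 orders.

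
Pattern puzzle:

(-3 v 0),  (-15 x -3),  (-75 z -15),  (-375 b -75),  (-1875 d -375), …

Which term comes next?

First slot goes -3, -15, -75, -375, -1875 → -9375 (×5 each step).
Letter goes v, x, z, b, d → f (letters move forward 2 places in the alphabet, wrapping Z→A).
Third slot: 0, -3, -15, -75, -375 → -1875 (always the previous value of the first slot).
Putting it together: (-9375 f -1875).

(-9375 f -1875)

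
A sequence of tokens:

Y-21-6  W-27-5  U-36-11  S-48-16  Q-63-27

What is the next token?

Letter: letters move back 2 places in the alphabet; Y, W, U, S, Q → O.
For the second component, differences are 6, 9, 12, … (increasing by 3 each time): 21, 27, 36, 48, 63 → 81.
Third component goes 6, 5, 11, 16, 27 → 43 (each term is the sum of the two before it).
Putting it together: O-81-43.

O-81-43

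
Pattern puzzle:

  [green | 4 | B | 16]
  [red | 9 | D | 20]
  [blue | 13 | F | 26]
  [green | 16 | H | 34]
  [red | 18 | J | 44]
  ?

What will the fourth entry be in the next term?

56

Colour: repeats green → red → blue; green, red, blue, green, red → blue.
Second entry: 4, 9, 13, 16, 18 → 19 (differences are 5, 4, 3, … (decreasing by 1 each time)).
For the letter, letters move forward 2 places in the alphabet: B, D, F, H, J → L.
Fourth entry: differences are 4, 6, 8, … (increasing by 2 each time), so 16, 20, 26, 34, 44 → 56.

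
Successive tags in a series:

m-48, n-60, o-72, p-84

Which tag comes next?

Letter goes m, n, o, p → q (letters move forward 1 place in the alphabet).
Second component: 48, 60, 72, 84 → 96 (+12 each step).
So the next tag is q-96.

q-96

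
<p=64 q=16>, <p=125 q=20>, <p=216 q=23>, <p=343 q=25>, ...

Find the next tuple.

<p=512 q=26>

P: perfect cubes: 4³, 5³, 6³, …, so 64, 125, 216, 343 → 512.
Q: 16, 20, 23, 25 → 26 (differences are 4, 3, 2, … (decreasing by 1 each time)).
So the next tuple is <p=512 q=26>.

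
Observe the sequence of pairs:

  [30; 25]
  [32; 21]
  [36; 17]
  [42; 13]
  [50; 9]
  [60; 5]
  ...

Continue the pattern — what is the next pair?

First value: 30, 32, 36, 42, 50, 60 → 72 (differences are 2, 4, 6, … (increasing by 2 each time)).
Second value goes 25, 21, 17, 13, 9, 5 → 1 (−4 each step).
Combining the parts gives [72; 1].

[72; 1]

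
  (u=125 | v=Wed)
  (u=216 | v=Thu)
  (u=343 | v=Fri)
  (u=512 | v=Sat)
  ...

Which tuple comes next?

(u=729 | v=Sun)

U — perfect cubes: 5³, 6³, 7³, …: 125, 216, 343, 512 → 729.
V: runs through the weekdays Mon→Sun; Wed, Thu, Fri, Sat → Sun.
Combining the parts gives (u=729 | v=Sun).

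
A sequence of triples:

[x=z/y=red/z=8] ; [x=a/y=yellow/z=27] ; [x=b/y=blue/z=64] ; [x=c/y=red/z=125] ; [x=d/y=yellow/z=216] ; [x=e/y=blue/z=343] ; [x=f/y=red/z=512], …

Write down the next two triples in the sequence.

X goes z, a, b, c, d, e, f → g → h (letters move forward 1 place in the alphabet, wrapping Z→A).
Y: red, yellow, blue, red, yellow, blue, red → yellow → blue (repeats red → yellow → blue).
For the z, perfect cubes: 2³, 3³, 4³, …: 8, 27, 64, 125, 216, 343, 512 → 729 → 1000.
So the next two triples are [x=g/y=yellow/z=729] and [x=h/y=blue/z=1000].

[x=g/y=yellow/z=729], [x=h/y=blue/z=1000]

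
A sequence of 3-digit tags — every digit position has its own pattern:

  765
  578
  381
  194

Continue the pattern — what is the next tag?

First digit — −2 each step, mod 10: 7, 5, 3, 1 → 9.
Second digit — +1 each step, mod 10: 6, 7, 8, 9 → 0.
Third digit: +3 each step, mod 10, so 5, 8, 1, 4 → 7.
Combining the parts gives 907.

907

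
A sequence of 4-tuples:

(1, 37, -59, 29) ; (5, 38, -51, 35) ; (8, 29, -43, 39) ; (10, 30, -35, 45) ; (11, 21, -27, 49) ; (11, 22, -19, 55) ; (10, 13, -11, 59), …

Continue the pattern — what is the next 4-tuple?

First entry: differences are 4, 3, 2, … (decreasing by 1 each time), so 1, 5, 8, 10, 11, 11, 10 → 8.
Second entry goes 37, 38, 29, 30, 21, 22, 13 → 14 (alternating steps +1, −9, +1, −9, …).
For the third entry, +8 each step: -59, -51, -43, -35, -27, -19, -11 → -3.
For the fourth entry, alternating steps +6, +4, +6, +4, …: 29, 35, 39, 45, 49, 55, 59 → 65.
Combining the parts gives (8, 14, -3, 65).

(8, 14, -3, 65)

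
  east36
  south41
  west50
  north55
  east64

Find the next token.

south69

Direction goes east, south, west, north, east → south (repeats east → south → west → north).
For the second component, alternating steps +5, +9, +5, +9, …: 36, 41, 50, 55, 64 → 69.
Putting it together: south69.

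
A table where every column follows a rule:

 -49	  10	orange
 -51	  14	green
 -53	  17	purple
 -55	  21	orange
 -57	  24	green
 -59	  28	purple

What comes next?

-61  31  orange

First component: −2 each step, so -49, -51, -53, -55, -57, -59 → -61.
Second component — alternating steps +4, +3, +4, +3, …: 10, 14, 17, 21, 24, 28 → 31.
Colour goes orange, green, purple, orange, green, purple → orange (repeats orange → green → purple).
Putting it together: -61  31  orange.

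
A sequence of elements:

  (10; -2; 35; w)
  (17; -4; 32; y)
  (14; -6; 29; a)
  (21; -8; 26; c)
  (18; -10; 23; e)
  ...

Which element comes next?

(25; -12; 20; g)

First entry goes 10, 17, 14, 21, 18 → 25 (alternating steps +7, −3, +7, −3, …).
Second entry: -2, -4, -6, -8, -10 → -12 (−2 each step).
Third entry — −3 each step: 35, 32, 29, 26, 23 → 20.
Letter: letters move forward 2 places in the alphabet, wrapping Z→A; w, y, a, c, e → g.
So the next element is (25; -12; 20; g).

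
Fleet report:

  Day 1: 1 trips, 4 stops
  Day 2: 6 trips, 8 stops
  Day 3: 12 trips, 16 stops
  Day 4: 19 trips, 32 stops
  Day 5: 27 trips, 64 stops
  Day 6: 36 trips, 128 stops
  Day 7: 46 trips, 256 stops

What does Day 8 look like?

57 trips, 512 stops

Trips: differences are 5, 6, 7, … (increasing by 1 each time); 1, 6, 12, 19, 27, 36, 46 → 57.
Stops: ×2 each step; 4, 8, 16, 32, 64, 128, 256 → 512.
Putting it together: 57 trips, 512 stops.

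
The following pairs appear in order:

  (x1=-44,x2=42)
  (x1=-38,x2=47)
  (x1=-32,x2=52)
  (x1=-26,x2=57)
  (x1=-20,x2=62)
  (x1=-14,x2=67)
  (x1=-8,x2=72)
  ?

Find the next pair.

For the x1, +6 each step: -44, -38, -32, -26, -20, -14, -8 → -2.
X2 goes 42, 47, 52, 57, 62, 67, 72 → 77 (+5 each step).
Combining the parts gives (x1=-2,x2=77).

(x1=-2,x2=77)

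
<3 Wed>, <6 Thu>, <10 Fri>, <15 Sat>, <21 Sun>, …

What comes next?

<28 Mon>

For the first slot, differences are 3, 4, 5, … (increasing by 1 each time): 3, 6, 10, 15, 21 → 28.
For the day, runs through the weekdays Mon→Sun: Wed, Thu, Fri, Sat, Sun → Mon.
Combining the parts gives <28 Mon>.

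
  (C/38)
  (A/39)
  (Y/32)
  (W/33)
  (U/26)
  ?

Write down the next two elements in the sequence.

(S/27), (Q/20)

Letter: C, A, Y, W, U → S → Q (letters move back 2 places in the alphabet, wrapping A→Z).
Second entry: 38, 39, 32, 33, 26 → 27 → 20 (alternating steps +1, −7, +1, −7, …).
Putting the parts together: (S/27) and then (Q/20).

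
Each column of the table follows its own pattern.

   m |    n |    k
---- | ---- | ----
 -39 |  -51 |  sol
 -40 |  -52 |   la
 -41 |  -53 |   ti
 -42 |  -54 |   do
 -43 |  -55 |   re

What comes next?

Column m: -39, -40, -41, -42, -43 → -44 (−1 each step).
Column n goes -51, -52, -53, -54, -55 → -56 (always 12 less than the column m).
Column k: runs through the solfège scale do→ti; sol, la, ti, do, re → mi.
Combining the parts gives -44  -56  mi.

-44  -56  mi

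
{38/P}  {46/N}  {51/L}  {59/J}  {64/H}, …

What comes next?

First coordinate goes 38, 46, 51, 59, 64 → 72 (alternating steps +8, +5, +8, +5, …).
Letter — letters move back 2 places in the alphabet: P, N, L, J, H → F.
Putting it together: {72/F}.

{72/F}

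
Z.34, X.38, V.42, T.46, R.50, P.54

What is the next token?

For the letter, letters move back 2 places in the alphabet: Z, X, V, T, R, P → N.
Second component: +4 each step; 34, 38, 42, 46, 50, 54 → 58.
Putting it together: N.58.

N.58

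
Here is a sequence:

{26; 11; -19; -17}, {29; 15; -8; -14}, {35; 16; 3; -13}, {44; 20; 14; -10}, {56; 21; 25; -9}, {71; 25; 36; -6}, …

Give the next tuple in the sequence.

First part: 26, 29, 35, 44, 56, 71 → 89 (differences are 3, 6, 9, … (increasing by 3 each time)).
Second part: alternating steps +4, +1, +4, +1, …, so 11, 15, 16, 20, 21, 25 → 26.
Third part: -19, -8, 3, 14, 25, 36 → 47 (+11 each step).
Fourth part — alternating steps +3, +1, +3, +1, …: -17, -14, -13, -10, -9, -6 → -5.
So the next tuple is {89; 26; 47; -5}.

{89; 26; 47; -5}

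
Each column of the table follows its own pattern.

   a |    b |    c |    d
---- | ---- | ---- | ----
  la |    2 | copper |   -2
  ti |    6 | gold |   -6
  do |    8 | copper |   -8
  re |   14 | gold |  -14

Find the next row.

mi  22  copper  -22

Column a: runs through the solfège scale do→ti, so la, ti, do, re → mi.
Column b goes 2, 6, 8, 14 → 22 (each term is the sum of the two before it).
Column c: alternates copper ↔ gold, so copper, gold, copper, gold → copper.
For the column d, always the negative of the column b: -2, -6, -8, -14 → -22.
Putting it together: mi  22  copper  -22.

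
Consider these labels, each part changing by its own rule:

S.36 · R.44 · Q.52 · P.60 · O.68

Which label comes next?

For the letter, letters move back 1 place in the alphabet: S, R, Q, P, O → N.
For the second component, +8 each step: 36, 44, 52, 60, 68 → 76.
Putting it together: N.76.

N.76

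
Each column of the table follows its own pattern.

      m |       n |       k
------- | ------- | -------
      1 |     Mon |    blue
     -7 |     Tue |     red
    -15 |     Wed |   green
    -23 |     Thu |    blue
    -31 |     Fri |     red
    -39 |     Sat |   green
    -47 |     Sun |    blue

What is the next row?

Column m: 1, -7, -15, -23, -31, -39, -47 → -55 (−8 each step).
Column n: runs through the weekdays Mon→Sun; Mon, Tue, Wed, Thu, Fri, Sat, Sun → Mon.
For the column k, repeats blue → red → green: blue, red, green, blue, red, green, blue → red.
Combining the parts gives -55  Mon  red.

-55  Mon  red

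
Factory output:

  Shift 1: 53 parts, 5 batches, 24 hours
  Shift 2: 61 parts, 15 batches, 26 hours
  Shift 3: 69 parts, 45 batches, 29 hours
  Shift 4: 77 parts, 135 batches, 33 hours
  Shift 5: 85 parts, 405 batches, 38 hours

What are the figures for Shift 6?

93 parts, 1215 batches, 44 hours

Parts: 53, 61, 69, 77, 85 → 93 (+8 each step).
Batches: ×3 each step; 5, 15, 45, 135, 405 → 1215.
Hours: differences are 2, 3, 4, … (increasing by 1 each time); 24, 26, 29, 33, 38 → 44.
So the next record is 93 parts, 1215 batches, 44 hours.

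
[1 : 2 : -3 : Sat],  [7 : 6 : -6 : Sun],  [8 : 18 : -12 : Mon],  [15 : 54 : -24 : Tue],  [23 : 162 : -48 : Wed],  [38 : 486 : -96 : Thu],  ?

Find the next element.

[61 : 1458 : -192 : Fri]

First part: 1, 7, 8, 15, 23, 38 → 61 (each term is the sum of the two before it).
Second part: ×3 each step, so 2, 6, 18, 54, 162, 486 → 1458.
Third part — ×2 each step: -3, -6, -12, -24, -48, -96 → -192.
Day goes Sat, Sun, Mon, Tue, Wed, Thu → Fri (runs through the weekdays Mon→Sun).
Putting it together: [61 : 1458 : -192 : Fri].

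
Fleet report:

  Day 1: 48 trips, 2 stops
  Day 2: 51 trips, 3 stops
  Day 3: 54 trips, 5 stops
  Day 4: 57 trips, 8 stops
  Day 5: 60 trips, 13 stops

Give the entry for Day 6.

63 trips, 21 stops

Trips: +3 each step, so 48, 51, 54, 57, 60 → 63.
Stops goes 2, 3, 5, 8, 13 → 21 (each term is the sum of the two before it).
So the next line is 63 trips, 21 stops.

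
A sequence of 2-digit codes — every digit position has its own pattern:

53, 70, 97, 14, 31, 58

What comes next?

First digit: +2 each step, mod 10, so 5, 7, 9, 1, 3, 5 → 7.
Second digit goes 3, 0, 7, 4, 1, 8 → 5 (−3 each step, mod 10).
Putting it together: 75.

75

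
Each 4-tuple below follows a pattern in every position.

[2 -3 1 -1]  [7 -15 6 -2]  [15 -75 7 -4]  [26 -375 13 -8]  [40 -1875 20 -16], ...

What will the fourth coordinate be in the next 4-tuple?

-32

For the fourth coordinate, ×2 each step: -1, -2, -4, -8, -16 → -32.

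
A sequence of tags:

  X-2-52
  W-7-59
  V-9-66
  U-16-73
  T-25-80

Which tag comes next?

S-41-87

For the letter, letters move back 1 place in the alphabet: X, W, V, U, T → S.
For the second component, each term is the sum of the two before it: 2, 7, 9, 16, 25 → 41.
Third component — +7 each step: 52, 59, 66, 73, 80 → 87.
Combining the parts gives S-41-87.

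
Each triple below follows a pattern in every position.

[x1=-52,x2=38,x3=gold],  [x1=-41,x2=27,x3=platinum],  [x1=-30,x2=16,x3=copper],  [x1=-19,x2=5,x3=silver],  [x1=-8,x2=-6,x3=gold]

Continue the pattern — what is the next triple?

[x1=3,x2=-17,x3=platinum]

X1 goes -52, -41, -30, -19, -8 → 3 (+11 each step).
For the x2, together with the x1 always sums to -14: 38, 27, 16, 5, -6 → -17.
X3: repeats gold → platinum → copper → silver; gold, platinum, copper, silver, gold → platinum.
Combining the parts gives [x1=3,x2=-17,x3=platinum].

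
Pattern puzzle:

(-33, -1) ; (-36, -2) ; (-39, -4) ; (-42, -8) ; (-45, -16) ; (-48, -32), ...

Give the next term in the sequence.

First component — −3 each step: -33, -36, -39, -42, -45, -48 → -51.
Second component — ×2 each step: -1, -2, -4, -8, -16, -32 → -64.
So the next term is (-51, -64).

(-51, -64)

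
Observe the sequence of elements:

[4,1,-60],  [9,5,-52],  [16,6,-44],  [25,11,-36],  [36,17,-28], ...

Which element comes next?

First coordinate goes 4, 9, 16, 25, 36 → 49 (perfect squares: 2², 3², 4², …).
For the second coordinate, each term is the sum of the two before it: 1, 5, 6, 11, 17 → 28.
For the third coordinate, +8 each step: -60, -52, -44, -36, -28 → -20.
Combining the parts gives [49,28,-20].

[49,28,-20]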